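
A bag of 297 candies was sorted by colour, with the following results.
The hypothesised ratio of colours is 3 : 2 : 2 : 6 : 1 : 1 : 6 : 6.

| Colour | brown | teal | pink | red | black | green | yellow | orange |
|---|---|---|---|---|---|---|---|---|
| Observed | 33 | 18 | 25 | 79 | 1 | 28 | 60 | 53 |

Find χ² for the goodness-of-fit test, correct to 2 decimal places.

42.17

Ratio total = 27. Expected counts: 297×3/27 = 33, 297×2/27 = 22, 297×2/27 = 22, 297×6/27 = 66, 297×1/27 = 11, 297×1/27 = 11, 297×6/27 = 66, 297×6/27 = 66.
brown: (33 − 33)²/33 = 0/33 = 0.000
teal: (18 − 22)²/22 = 16/22 = 0.727
pink: (25 − 22)²/22 = 9/22 = 0.409
red: (79 − 66)²/66 = 169/66 = 2.561
black: (1 − 11)²/11 = 100/11 = 9.091
green: (28 − 11)²/11 = 289/11 = 26.273
yellow: (60 − 66)²/66 = 36/66 = 0.545
orange: (53 − 66)²/66 = 169/66 = 2.561
Sum = 42.17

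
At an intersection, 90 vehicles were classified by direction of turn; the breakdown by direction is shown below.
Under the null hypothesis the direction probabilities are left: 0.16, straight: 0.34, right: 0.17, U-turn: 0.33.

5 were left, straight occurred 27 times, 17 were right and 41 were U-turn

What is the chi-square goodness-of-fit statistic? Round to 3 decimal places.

Expected counts E_i = n·p_i: 90×0.16 = 14.4, 90×0.34 = 30.6, 90×0.17 = 15.3, 90×0.33 = 29.7.
cat           O        E   (O−E)²/E
left          5     14.4     6.1361
straight     27     30.6     0.4235
right        17     15.3     0.1889
U-turn       41     29.7     4.2993
Sum = 11.048

11.048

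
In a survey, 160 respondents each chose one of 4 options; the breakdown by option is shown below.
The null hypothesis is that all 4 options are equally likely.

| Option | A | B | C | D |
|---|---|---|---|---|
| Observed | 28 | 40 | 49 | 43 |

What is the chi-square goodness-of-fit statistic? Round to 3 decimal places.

Expected count for each of the 4 categories: 160/4 = 40.
A: (28 − 40)²/40 = 144/40 = 3.6000
B: (40 − 40)²/40 = 0/40 = 0.0000
C: (49 − 40)²/40 = 81/40 = 2.0250
D: (43 − 40)²/40 = 9/40 = 0.2250
Sum = 5.850

5.850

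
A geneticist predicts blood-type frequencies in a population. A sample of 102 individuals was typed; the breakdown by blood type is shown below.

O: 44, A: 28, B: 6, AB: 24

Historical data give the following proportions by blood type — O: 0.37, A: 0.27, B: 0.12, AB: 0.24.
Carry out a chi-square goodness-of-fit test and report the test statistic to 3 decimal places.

Expected counts E_i = n·p_i: 102×0.37 = 37.74, 102×0.27 = 27.54, 102×0.12 = 12.24, 102×0.24 = 24.48.
χ² = (44−37.74)²/37.74 + (28−27.54)²/27.54 + (6−12.24)²/12.24 + (24−24.48)²/24.48
   = 1.0384 + 0.0077 + 3.1812 + 0.0094
Sum = 4.237

4.237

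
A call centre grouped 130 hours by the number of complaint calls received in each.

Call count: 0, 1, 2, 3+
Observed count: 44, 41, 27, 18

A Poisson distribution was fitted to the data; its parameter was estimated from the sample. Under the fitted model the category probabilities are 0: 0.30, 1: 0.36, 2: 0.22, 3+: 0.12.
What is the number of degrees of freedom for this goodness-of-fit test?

There are k = 4 categories and 1 parameter estimated from the data, so df = 4 − 1 − 1 = 2.

2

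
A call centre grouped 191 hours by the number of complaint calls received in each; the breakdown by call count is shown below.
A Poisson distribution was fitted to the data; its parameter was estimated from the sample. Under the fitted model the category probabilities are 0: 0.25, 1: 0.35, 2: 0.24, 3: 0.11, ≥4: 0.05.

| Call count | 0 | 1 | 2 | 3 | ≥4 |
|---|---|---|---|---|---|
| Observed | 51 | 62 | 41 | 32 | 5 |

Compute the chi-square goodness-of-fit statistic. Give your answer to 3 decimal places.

9.001

Expected counts E_i = n·p_i: 191×0.25 = 47.75, 191×0.35 = 66.85, 191×0.24 = 45.84, 191×0.11 = 21.01, 191×0.05 = 9.55.
χ² = (51−47.75)²/47.75 + (62−66.85)²/66.85 + (41−45.84)²/45.84 + (32−21.01)²/21.01 + (5−9.55)²/9.55
   = 0.2212 + 0.3519 + 0.5110 + 5.7487 + 2.1678
Sum = 9.001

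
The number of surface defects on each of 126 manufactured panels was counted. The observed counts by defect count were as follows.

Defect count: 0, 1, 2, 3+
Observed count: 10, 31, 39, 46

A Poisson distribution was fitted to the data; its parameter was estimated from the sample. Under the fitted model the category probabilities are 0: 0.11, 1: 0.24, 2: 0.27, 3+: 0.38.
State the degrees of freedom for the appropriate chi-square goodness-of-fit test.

2

There are k = 4 categories and 1 parameter estimated from the data, so df = 4 − 1 − 1 = 2.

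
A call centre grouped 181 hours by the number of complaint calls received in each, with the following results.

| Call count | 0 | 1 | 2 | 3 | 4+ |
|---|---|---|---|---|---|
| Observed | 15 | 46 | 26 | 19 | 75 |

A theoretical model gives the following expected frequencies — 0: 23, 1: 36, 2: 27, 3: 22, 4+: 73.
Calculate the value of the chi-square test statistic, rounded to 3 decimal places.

0: (15 − 23)²/23 = 64/23 = 2.7826
1: (46 − 36)²/36 = 100/36 = 2.7778
2: (26 − 27)²/27 = 1/27 = 0.0370
3: (19 − 22)²/22 = 9/22 = 0.4091
4+: (75 − 73)²/73 = 4/73 = 0.0548
Sum = 6.061

6.061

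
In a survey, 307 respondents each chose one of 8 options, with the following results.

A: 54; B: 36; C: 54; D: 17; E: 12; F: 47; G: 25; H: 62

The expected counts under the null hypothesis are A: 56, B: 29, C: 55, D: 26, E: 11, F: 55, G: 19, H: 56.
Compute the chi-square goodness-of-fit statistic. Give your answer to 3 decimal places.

χ² = (54−56)²/56 + (36−29)²/29 + (54−55)²/55 + (17−26)²/26 + (12−11)²/11 + (47−55)²/55 + (25−19)²/19 + (62−56)²/56
   = 0.0714 + 1.6897 + 0.0182 + 3.1154 + 0.0909 + 1.1636 + 1.8947 + 0.6429
Sum = 8.687

8.687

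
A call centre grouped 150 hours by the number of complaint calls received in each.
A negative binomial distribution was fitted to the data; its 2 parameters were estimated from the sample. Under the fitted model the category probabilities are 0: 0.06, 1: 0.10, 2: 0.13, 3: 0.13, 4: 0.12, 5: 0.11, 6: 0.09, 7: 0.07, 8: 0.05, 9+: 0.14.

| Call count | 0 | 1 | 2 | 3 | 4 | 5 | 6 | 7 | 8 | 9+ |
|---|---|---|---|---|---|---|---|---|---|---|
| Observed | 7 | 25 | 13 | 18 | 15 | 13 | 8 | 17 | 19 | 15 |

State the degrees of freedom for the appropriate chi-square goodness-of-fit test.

There are k = 10 categories and 2 parameters estimated from the data, so df = 10 − 1 − 2 = 7.

7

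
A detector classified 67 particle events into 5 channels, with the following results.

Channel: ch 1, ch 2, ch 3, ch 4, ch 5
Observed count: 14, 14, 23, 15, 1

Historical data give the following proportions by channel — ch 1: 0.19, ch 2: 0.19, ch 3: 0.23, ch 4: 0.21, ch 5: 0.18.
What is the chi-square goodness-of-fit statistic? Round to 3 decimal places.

Expected counts E_i = n·p_i: 67×0.19 = 12.73, 67×0.19 = 12.73, 67×0.23 = 15.41, 67×0.21 = 14.07, 67×0.18 = 12.06.
cat         O        E   (O−E)²/E
ch 1       14    12.73     0.1267
ch 2       14    12.73     0.1267
ch 3       23    15.41     3.7384
ch 4       15    14.07     0.0615
ch 5        1    12.06    10.1429
Sum = 14.196

14.196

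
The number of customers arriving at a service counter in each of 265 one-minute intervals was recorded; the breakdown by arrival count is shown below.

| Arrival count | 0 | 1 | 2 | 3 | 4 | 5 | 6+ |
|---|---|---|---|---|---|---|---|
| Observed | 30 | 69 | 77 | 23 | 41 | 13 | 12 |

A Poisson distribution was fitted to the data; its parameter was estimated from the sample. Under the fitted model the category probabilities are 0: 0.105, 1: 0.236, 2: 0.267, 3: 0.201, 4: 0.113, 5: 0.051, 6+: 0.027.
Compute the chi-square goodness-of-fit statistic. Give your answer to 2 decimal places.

Expected counts E_i = n·p_i: 265×0.105 = 27.825, 265×0.236 = 62.54, 265×0.267 = 70.755, 265×0.201 = 53.265, 265×0.113 = 29.945, 265×0.051 = 13.515, 265×0.027 = 7.155.
0: (30 − 27.825)²/27.825 = 4.730625/27.825 = 0.170
1: (69 − 62.54)²/62.54 = 41.7316/62.54 = 0.667
2: (77 − 70.755)²/70.755 = 39.000025/70.755 = 0.551
3: (23 − 53.265)²/53.265 = 915.970225/53.265 = 17.196
4: (41 − 29.945)²/29.945 = 122.213025/29.945 = 4.081
5: (13 − 13.515)²/13.515 = 0.265225/13.515 = 0.020
6+: (12 − 7.155)²/7.155 = 23.474025/7.155 = 3.281
Sum = 25.97

25.97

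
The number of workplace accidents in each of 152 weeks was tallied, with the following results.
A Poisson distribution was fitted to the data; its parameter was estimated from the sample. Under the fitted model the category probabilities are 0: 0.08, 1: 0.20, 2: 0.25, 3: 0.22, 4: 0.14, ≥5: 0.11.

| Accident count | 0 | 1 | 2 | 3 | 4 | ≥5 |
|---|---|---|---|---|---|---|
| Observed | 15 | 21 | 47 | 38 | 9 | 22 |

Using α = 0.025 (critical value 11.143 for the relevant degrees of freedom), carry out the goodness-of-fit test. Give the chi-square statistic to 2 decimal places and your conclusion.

Expected counts E_i = n·p_i: 152×0.08 = 12.16, 152×0.20 = 30.4, 152×0.25 = 38, 152×0.22 = 33.44, 152×0.14 = 21.28, 152×0.11 = 16.72.
cat         O        E   (O−E)²/E
0          15    12.16      0.663
1          21     30.4      2.907
2          47       38      2.132
3          38    33.44      0.622
4           9    21.28      7.086
≥5         22    16.72      1.667
Sum = 15.08
df = 4. Since 15.08 > 11.143, we reject H₀.

15.08; reject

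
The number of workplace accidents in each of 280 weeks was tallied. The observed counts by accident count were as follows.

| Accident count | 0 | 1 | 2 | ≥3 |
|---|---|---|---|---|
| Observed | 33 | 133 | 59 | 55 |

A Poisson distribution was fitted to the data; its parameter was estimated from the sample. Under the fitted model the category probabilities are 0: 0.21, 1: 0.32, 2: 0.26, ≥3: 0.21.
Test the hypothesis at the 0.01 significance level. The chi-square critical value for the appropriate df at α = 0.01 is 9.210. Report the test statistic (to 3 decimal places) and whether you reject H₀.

Expected counts E_i = n·p_i: 280×0.21 = 58.8, 280×0.32 = 89.6, 280×0.26 = 72.8, 280×0.21 = 58.8.
0: (33 − 58.8)²/58.8 = 665.64/58.8 = 11.3204
1: (133 − 89.6)²/89.6 = 1883.56/89.6 = 21.0219
2: (59 − 72.8)²/72.8 = 190.44/72.8 = 2.6159
≥3: (55 − 58.8)²/58.8 = 14.44/58.8 = 0.2456
Sum = 35.204
df = 2. Since 35.204 > 9.210, we reject H₀.

35.204; reject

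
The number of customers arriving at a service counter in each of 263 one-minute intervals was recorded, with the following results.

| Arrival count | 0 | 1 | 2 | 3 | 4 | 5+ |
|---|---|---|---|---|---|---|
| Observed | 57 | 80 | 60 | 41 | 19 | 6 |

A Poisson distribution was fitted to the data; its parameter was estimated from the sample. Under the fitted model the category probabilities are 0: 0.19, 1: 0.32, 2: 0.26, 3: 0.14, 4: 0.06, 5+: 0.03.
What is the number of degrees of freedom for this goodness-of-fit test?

There are k = 6 categories and 1 parameter estimated from the data, so df = 6 − 1 − 1 = 4.

4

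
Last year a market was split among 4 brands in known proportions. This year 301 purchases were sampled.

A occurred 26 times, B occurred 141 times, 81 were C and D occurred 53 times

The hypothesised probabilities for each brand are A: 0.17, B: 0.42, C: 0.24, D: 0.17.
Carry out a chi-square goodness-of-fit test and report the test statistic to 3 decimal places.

Expected counts E_i = n·p_i: 301×0.17 = 51.17, 301×0.42 = 126.42, 301×0.24 = 72.24, 301×0.17 = 51.17.
A: (26 − 51.17)²/51.17 = 633.5289/51.17 = 12.3809
B: (141 − 126.42)²/126.42 = 212.5764/126.42 = 1.6815
C: (81 − 72.24)²/72.24 = 76.7376/72.24 = 1.0623
D: (53 − 51.17)²/51.17 = 3.3489/51.17 = 0.0654
Sum = 15.190

15.190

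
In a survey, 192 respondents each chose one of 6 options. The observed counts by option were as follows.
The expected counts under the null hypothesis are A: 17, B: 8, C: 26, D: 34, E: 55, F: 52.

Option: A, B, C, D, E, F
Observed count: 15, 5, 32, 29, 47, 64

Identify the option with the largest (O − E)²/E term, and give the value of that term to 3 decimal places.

A: (15 − 17)²/17 = 4/17 = 0.2353
B: (5 − 8)²/8 = 9/8 = 1.1250
C: (32 − 26)²/26 = 36/26 = 1.3846
D: (29 − 34)²/34 = 25/34 = 0.7353
E: (47 − 55)²/55 = 64/55 = 1.1636
F: (64 − 52)²/52 = 144/52 = 2.7692
The largest term is for F: 2.769.

F, 2.769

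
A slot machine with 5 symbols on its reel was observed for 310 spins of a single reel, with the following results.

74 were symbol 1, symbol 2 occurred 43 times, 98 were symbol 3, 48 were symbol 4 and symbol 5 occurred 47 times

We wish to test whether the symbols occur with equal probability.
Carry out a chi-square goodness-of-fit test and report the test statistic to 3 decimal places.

35.839

Under H₀ each category has probability 1/5, so each expected count is 310/5 = 62.
symbol 1: (74 − 62)²/62 = 144/62 = 2.3226
symbol 2: (43 − 62)²/62 = 361/62 = 5.8226
symbol 3: (98 − 62)²/62 = 1296/62 = 20.9032
symbol 4: (48 − 62)²/62 = 196/62 = 3.1613
symbol 5: (47 − 62)²/62 = 225/62 = 3.6290
Sum = 35.839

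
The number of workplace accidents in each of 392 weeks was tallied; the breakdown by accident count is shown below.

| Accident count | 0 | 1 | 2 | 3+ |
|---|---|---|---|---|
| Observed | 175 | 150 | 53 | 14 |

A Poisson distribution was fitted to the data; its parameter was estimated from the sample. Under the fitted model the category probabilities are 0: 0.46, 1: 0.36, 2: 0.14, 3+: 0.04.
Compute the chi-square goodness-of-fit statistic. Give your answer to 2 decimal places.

Expected counts E_i = n·p_i: 392×0.46 = 180.32, 392×0.36 = 141.12, 392×0.14 = 54.88, 392×0.04 = 15.68.
χ² = (175−180.32)²/180.32 + (150−141.12)²/141.12 + (53−54.88)²/54.88 + (14−15.68)²/15.68
   = 0.157 + 0.559 + 0.064 + 0.180
Sum = 0.96

0.96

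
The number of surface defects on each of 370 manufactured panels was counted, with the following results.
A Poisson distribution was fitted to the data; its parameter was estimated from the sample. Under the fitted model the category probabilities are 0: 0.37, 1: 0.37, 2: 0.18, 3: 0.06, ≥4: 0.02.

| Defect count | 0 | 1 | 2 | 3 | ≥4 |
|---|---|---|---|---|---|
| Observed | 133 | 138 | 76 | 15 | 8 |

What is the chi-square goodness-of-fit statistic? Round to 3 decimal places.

Expected counts E_i = n·p_i: 370×0.37 = 136.9, 370×0.37 = 136.9, 370×0.18 = 66.6, 370×0.06 = 22.2, 370×0.02 = 7.4.
χ² = (133−136.9)²/136.9 + (138−136.9)²/136.9 + (76−66.6)²/66.6 + (15−22.2)²/22.2 + (8−7.4)²/7.4
   = 0.1111 + 0.0088 + 1.3267 + 2.3351 + 0.0486
Sum = 3.830

3.830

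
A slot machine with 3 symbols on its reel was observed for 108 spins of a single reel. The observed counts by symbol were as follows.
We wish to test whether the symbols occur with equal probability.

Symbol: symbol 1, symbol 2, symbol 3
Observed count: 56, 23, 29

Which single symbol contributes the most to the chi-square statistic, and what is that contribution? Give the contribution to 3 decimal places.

Expected count for each of the 3 categories: 108/3 = 36.
χ² = (56−36)²/36 + (23−36)²/36 + (29−36)²/36
   = 11.1111 + 4.6944 + 1.3611
The largest term is for symbol 1: 11.111.

symbol 1, 11.111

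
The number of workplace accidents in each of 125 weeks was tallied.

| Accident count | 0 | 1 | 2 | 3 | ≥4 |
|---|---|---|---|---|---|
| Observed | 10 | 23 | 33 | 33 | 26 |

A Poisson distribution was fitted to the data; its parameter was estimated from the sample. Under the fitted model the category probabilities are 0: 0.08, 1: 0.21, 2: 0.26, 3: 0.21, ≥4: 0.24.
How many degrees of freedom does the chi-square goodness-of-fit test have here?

There are k = 5 categories and 1 parameter estimated from the data, so df = 5 − 1 − 1 = 3.

3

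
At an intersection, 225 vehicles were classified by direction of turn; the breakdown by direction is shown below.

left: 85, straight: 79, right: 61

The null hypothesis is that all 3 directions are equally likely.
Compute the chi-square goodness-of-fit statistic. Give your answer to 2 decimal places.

4.16

Expected count for each of the 3 categories: 225/3 = 75.
χ² = (85−75)²/75 + (79−75)²/75 + (61−75)²/75
   = 1.333 + 0.213 + 2.613
Sum = 4.16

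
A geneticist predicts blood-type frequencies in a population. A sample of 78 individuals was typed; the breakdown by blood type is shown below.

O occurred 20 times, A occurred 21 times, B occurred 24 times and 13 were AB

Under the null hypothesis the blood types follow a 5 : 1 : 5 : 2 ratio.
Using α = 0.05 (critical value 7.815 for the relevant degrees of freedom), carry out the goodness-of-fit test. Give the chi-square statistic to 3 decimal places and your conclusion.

42.117; reject

Ratio total = 13. Expected counts: 78×5/13 = 30, 78×1/13 = 6, 78×5/13 = 30, 78×2/13 = 12.
O: (20 − 30)²/30 = 100/30 = 3.3333
A: (21 − 6)²/6 = 225/6 = 37.5000
B: (24 − 30)²/30 = 36/30 = 1.2000
AB: (13 − 12)²/12 = 1/12 = 0.0833
Sum = 42.117
df = 3. Since 42.117 > 7.815, we reject H₀.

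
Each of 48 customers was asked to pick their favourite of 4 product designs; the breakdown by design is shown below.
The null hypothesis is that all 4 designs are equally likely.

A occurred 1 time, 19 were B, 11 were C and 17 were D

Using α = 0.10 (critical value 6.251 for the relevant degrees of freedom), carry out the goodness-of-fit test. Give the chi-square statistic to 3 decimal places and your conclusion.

16.333; reject

Expected count for each of the 4 categories: 48/4 = 12.
cat         O        E   (O−E)²/E
A           1       12    10.0833
B          19       12     4.0833
C          11       12     0.0833
D          17       12     2.0833
Sum = 16.333
df = 3. Since 16.333 > 6.251, we reject H₀.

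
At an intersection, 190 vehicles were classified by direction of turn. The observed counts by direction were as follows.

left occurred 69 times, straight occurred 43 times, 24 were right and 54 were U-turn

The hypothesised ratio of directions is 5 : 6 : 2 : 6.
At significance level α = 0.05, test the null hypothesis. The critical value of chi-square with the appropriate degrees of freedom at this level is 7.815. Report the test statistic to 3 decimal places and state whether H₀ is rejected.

Ratio total = 19. Expected counts: 190×5/19 = 50, 190×6/19 = 60, 190×2/19 = 20, 190×6/19 = 60.
cat           O        E   (O−E)²/E
left         69       50     7.2200
straight     43       60     4.8167
right        24       20     0.8000
U-turn       54       60     0.6000
Sum = 13.437
df = 3. Since 13.437 > 7.815, we reject H₀.

13.437; reject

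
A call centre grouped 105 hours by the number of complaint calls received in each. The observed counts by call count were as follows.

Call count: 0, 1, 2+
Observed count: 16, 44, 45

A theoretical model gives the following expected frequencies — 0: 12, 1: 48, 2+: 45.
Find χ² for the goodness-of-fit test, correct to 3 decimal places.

cat         O        E   (O−E)²/E
0          16       12     1.3333
1          44       48     0.3333
2+         45       45     0.0000
Sum = 1.667

1.667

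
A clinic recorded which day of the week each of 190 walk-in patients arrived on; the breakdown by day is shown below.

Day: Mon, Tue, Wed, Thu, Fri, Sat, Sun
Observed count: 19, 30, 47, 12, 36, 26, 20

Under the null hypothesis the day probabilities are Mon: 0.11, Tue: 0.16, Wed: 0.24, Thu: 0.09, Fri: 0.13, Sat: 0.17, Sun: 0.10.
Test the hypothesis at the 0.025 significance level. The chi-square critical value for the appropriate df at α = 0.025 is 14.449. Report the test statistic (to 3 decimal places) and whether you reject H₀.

8.193; do not reject

Expected counts E_i = n·p_i: 190×0.11 = 20.9, 190×0.16 = 30.4, 190×0.24 = 45.6, 190×0.09 = 17.1, 190×0.13 = 24.7, 190×0.17 = 32.3, 190×0.10 = 19.
χ² = (19−20.9)²/20.9 + (30−30.4)²/30.4 + (47−45.6)²/45.6 + (12−17.1)²/17.1 + (36−24.7)²/24.7 + (26−32.3)²/32.3 + (20−19)²/19
   = 0.1727 + 0.0053 + 0.0430 + 1.5211 + 5.1696 + 1.2288 + 0.0526
Sum = 8.193
df = 6. Since 8.193 < 14.449, we do not reject H₀.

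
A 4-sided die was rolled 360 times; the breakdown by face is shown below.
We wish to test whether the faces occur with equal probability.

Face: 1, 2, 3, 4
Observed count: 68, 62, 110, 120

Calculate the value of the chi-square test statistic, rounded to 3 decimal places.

28.533

Expected count for each of the 4 categories: 360/4 = 90.
1: (68 − 90)²/90 = 484/90 = 5.3778
2: (62 − 90)²/90 = 784/90 = 8.7111
3: (110 − 90)²/90 = 400/90 = 4.4444
4: (120 − 90)²/90 = 900/90 = 10.0000
Sum = 28.533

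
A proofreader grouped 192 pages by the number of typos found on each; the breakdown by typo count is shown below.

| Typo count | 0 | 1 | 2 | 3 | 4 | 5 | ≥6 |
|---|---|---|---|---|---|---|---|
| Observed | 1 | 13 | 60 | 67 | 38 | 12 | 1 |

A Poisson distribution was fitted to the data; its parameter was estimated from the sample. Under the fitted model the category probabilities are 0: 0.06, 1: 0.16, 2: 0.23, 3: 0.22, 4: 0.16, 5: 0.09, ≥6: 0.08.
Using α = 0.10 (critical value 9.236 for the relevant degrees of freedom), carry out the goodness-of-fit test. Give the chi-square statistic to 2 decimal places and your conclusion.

56.79; reject

Expected counts E_i = n·p_i: 192×0.06 = 11.52, 192×0.16 = 30.72, 192×0.23 = 44.16, 192×0.22 = 42.24, 192×0.16 = 30.72, 192×0.09 = 17.28, 192×0.08 = 15.36.
cat         O        E   (O−E)²/E
0           1    11.52      9.607
1          13    30.72     10.221
2          60    44.16      5.682
3          67    42.24     14.514
4          38    30.72      1.725
5          12    17.28      1.613
≥6          1    15.36     13.425
Sum = 56.79
df = 5. Since 56.79 > 9.236, we reject H₀.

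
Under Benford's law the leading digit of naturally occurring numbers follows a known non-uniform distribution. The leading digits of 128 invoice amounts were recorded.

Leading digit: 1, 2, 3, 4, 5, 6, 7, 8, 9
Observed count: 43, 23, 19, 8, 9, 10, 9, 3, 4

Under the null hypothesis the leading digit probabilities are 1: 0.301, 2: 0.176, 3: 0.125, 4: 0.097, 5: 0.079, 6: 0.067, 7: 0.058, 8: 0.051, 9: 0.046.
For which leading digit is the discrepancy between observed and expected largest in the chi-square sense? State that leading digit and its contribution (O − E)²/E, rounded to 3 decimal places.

8, 1.907

Expected counts E_i = n·p_i: 128×0.301 = 38.528, 128×0.176 = 22.528, 128×0.125 = 16, 128×0.097 = 12.416, 128×0.079 = 10.112, 128×0.067 = 8.576, 128×0.058 = 7.424, 128×0.051 = 6.528, 128×0.046 = 5.888.
1: (43 − 38.528)²/38.528 = 19.998784/38.528 = 0.5191
2: (23 − 22.528)²/22.528 = 0.222784/22.528 = 0.0099
3: (19 − 16)²/16 = 9/16 = 0.5625
4: (8 − 12.416)²/12.416 = 19.501056/12.416 = 1.5706
5: (9 − 10.112)²/10.112 = 1.236544/10.112 = 0.1223
6: (10 − 8.576)²/8.576 = 2.027776/8.576 = 0.2364
7: (9 − 7.424)²/7.424 = 2.483776/7.424 = 0.3346
8: (3 − 6.528)²/6.528 = 12.446784/6.528 = 1.9067
9: (4 − 5.888)²/5.888 = 3.564544/5.888 = 0.6054
The largest term is for 8: 1.907.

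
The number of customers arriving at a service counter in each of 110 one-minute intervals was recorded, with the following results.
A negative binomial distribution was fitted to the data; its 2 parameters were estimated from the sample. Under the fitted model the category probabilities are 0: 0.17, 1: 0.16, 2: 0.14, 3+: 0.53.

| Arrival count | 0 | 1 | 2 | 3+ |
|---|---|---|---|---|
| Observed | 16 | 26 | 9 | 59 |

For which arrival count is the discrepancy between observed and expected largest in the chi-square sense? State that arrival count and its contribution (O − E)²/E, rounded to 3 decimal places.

1, 4.009

Expected counts E_i = n·p_i: 110×0.17 = 18.7, 110×0.16 = 17.6, 110×0.14 = 15.4, 110×0.53 = 58.3.
χ² = (16−18.7)²/18.7 + (26−17.6)²/17.6 + (9−15.4)²/15.4 + (59−58.3)²/58.3
   = 0.3898 + 4.0091 + 2.6597 + 0.0084
The largest term is for 1: 4.009.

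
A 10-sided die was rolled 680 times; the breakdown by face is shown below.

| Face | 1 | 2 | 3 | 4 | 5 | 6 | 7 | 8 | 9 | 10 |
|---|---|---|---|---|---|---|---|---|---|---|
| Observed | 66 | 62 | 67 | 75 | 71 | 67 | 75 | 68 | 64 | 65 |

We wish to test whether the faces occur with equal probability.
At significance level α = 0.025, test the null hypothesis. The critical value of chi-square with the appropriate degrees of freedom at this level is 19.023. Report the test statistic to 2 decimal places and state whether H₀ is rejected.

Under H₀ each category has probability 1/10, so each expected count is 680/10 = 68.
χ² = (66−68)²/68 + (62−68)²/68 + (67−68)²/68 + (75−68)²/68 + (71−68)²/68 + (67−68)²/68 + (75−68)²/68 + (68−68)²/68 + (64−68)²/68 + (65−68)²/68
   = 0.059 + 0.529 + 0.015 + 0.721 + 0.132 + 0.015 + 0.721 + 0.000 + 0.235 + 0.132
Sum = 2.56
df = 9. Since 2.56 < 19.023, we do not reject H₀.

2.56; do not reject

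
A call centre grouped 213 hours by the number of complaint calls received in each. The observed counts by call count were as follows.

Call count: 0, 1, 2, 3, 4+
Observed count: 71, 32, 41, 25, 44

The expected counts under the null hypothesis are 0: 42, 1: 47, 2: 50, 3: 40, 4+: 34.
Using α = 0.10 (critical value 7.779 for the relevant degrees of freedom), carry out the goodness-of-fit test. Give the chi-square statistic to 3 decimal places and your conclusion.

cat         O        E   (O−E)²/E
0          71       42    20.0238
1          32       47     4.7872
2          41       50     1.6200
3          25       40     5.6250
4+         44       34     2.9412
Sum = 34.997
df = 4. Since 34.997 > 7.779, we reject H₀.

34.997; reject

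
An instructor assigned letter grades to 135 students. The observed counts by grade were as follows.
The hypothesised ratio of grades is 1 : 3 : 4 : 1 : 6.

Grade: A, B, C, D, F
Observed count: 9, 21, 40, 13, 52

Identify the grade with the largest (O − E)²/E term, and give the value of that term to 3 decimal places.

D, 1.778

Ratio total = 15. Expected counts: 135×1/15 = 9, 135×3/15 = 27, 135×4/15 = 36, 135×1/15 = 9, 135×6/15 = 54.
cat         O        E   (O−E)²/E
A           9        9     0.0000
B          21       27     1.3333
C          40       36     0.4444
D          13        9     1.7778
F          52       54     0.0741
The largest term is for D: 1.778.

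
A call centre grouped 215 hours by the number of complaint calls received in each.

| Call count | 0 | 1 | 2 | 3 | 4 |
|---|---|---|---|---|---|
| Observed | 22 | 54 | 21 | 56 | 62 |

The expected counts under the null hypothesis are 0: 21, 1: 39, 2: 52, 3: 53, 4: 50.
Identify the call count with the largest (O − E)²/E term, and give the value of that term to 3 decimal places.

0: (22 − 21)²/21 = 1/21 = 0.0476
1: (54 − 39)²/39 = 225/39 = 5.7692
2: (21 − 52)²/52 = 961/52 = 18.4808
3: (56 − 53)²/53 = 9/53 = 0.1698
4: (62 − 50)²/50 = 144/50 = 2.8800
The largest term is for 2: 18.481.

2, 18.481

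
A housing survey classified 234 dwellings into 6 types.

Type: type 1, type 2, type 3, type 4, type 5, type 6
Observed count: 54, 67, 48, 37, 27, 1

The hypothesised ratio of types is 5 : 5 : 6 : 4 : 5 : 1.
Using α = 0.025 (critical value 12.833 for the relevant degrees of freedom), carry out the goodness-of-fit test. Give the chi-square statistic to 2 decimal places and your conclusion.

27.56; reject

Ratio total = 26. Expected counts: 234×5/26 = 45, 234×5/26 = 45, 234×6/26 = 54, 234×4/26 = 36, 234×5/26 = 45, 234×1/26 = 9.
cat         O        E   (O−E)²/E
type 1     54       45      1.800
type 2     67       45     10.756
type 3     48       54      0.667
type 4     37       36      0.028
type 5     27       45      7.200
type 6      1        9      7.111
Sum = 27.56
df = 5. Since 27.56 > 12.833, we reject H₀.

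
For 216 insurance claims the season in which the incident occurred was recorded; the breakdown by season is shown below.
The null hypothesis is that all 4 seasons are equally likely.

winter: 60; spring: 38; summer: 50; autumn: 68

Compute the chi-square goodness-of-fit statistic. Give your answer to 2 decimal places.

9.33

Expected count for each of the 4 categories: 216/4 = 54.
χ² = (60−54)²/54 + (38−54)²/54 + (50−54)²/54 + (68−54)²/54
   = 0.667 + 4.741 + 0.296 + 3.630
Sum = 9.33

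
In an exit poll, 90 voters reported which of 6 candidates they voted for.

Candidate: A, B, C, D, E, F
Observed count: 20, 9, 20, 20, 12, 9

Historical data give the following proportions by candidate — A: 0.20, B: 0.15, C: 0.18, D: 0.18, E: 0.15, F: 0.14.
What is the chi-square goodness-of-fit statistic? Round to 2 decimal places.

4.70

Expected counts E_i = n·p_i: 90×0.20 = 18, 90×0.15 = 13.5, 90×0.18 = 16.2, 90×0.18 = 16.2, 90×0.15 = 13.5, 90×0.14 = 12.6.
A: (20 − 18)²/18 = 4/18 = 0.222
B: (9 − 13.5)²/13.5 = 20.25/13.5 = 1.500
C: (20 − 16.2)²/16.2 = 14.44/16.2 = 0.891
D: (20 − 16.2)²/16.2 = 14.44/16.2 = 0.891
E: (12 − 13.5)²/13.5 = 2.25/13.5 = 0.167
F: (9 − 12.6)²/12.6 = 12.96/12.6 = 1.029
Sum = 4.70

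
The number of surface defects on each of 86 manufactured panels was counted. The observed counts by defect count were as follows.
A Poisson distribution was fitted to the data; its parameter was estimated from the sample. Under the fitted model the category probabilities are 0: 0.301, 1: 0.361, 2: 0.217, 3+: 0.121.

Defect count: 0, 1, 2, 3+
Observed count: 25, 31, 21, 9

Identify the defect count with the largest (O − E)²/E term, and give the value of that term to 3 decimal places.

2, 0.293

Expected counts E_i = n·p_i: 86×0.301 = 25.886, 86×0.361 = 31.046, 86×0.217 = 18.662, 86×0.121 = 10.406.
χ² = (25−25.886)²/25.886 + (31−31.046)²/31.046 + (21−18.662)²/18.662 + (9−10.406)²/10.406
   = 0.0303 + 0.0001 + 0.2929 + 0.1900
The largest term is for 2: 0.293.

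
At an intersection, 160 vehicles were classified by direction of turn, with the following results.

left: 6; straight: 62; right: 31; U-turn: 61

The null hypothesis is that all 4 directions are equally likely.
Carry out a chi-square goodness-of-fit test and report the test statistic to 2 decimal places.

Under H₀ each category has probability 1/4, so each expected count is 160/4 = 40.
χ² = (6−40)²/40 + (62−40)²/40 + (31−40)²/40 + (61−40)²/40
   = 28.900 + 12.100 + 2.025 + 11.025
Sum = 54.05

54.05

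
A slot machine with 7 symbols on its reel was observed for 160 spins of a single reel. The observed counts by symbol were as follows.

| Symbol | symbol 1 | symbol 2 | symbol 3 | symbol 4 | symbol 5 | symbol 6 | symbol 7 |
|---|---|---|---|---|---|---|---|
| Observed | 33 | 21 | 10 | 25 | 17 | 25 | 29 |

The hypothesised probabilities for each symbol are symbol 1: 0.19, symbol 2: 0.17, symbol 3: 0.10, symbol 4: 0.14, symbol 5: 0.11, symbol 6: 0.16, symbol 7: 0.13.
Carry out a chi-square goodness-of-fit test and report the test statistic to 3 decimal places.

7.455

Expected counts E_i = n·p_i: 160×0.19 = 30.4, 160×0.17 = 27.2, 160×0.10 = 16, 160×0.14 = 22.4, 160×0.11 = 17.6, 160×0.16 = 25.6, 160×0.13 = 20.8.
symbol 1: (33 − 30.4)²/30.4 = 6.76/30.4 = 0.2224
symbol 2: (21 − 27.2)²/27.2 = 38.44/27.2 = 1.4132
symbol 3: (10 − 16)²/16 = 36/16 = 2.2500
symbol 4: (25 − 22.4)²/22.4 = 6.76/22.4 = 0.3018
symbol 5: (17 − 17.6)²/17.6 = 0.36/17.6 = 0.0205
symbol 6: (25 − 25.6)²/25.6 = 0.36/25.6 = 0.0141
symbol 7: (29 − 20.8)²/20.8 = 67.24/20.8 = 3.2327
Sum = 7.455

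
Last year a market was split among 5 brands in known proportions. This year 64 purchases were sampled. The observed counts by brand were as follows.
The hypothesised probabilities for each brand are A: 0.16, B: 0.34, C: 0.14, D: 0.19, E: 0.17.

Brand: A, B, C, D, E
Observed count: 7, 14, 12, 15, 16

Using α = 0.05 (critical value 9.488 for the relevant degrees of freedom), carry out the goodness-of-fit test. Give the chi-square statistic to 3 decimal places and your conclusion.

7.897; do not reject

Expected counts E_i = n·p_i: 64×0.16 = 10.24, 64×0.34 = 21.76, 64×0.14 = 8.96, 64×0.19 = 12.16, 64×0.17 = 10.88.
cat         O        E   (O−E)²/E
A           7    10.24     1.0252
B          14    21.76     2.7674
C          12     8.96     1.0314
D          15    12.16     0.6633
E          16    10.88     2.4094
Sum = 7.897
df = 4. Since 7.897 < 9.488, we do not reject H₀.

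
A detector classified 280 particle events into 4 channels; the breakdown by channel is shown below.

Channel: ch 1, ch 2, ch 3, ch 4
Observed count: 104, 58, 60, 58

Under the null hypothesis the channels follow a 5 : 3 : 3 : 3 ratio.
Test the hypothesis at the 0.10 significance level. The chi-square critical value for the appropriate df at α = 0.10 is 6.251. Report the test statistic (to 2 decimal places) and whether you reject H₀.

0.29; do not reject

Ratio total = 14. Expected counts: 280×5/14 = 100, 280×3/14 = 60, 280×3/14 = 60, 280×3/14 = 60.
ch 1: (104 − 100)²/100 = 16/100 = 0.160
ch 2: (58 − 60)²/60 = 4/60 = 0.067
ch 3: (60 − 60)²/60 = 0/60 = 0.000
ch 4: (58 − 60)²/60 = 4/60 = 0.067
Sum = 0.29
df = 3. Since 0.29 < 6.251, we do not reject H₀.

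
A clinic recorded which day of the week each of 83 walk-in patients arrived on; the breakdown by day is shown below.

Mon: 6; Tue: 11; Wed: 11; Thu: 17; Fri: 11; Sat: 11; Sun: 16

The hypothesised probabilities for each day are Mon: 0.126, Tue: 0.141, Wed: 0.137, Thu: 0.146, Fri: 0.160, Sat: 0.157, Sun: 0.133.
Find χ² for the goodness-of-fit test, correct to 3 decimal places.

Expected counts E_i = n·p_i: 83×0.126 = 10.458, 83×0.141 = 11.703, 83×0.137 = 11.371, 83×0.146 = 12.118, 83×0.160 = 13.28, 83×0.157 = 13.031, 83×0.133 = 11.039.
cat         O        E   (O−E)²/E
Mon         6   10.458     1.9003
Tue        11   11.703     0.0422
Wed        11   11.371     0.0121
Thu        17   12.118     1.9668
Fri        11    13.28     0.3914
Sat        11   13.031     0.3165
Sun        16   11.039     2.2295
Sum = 6.859

6.859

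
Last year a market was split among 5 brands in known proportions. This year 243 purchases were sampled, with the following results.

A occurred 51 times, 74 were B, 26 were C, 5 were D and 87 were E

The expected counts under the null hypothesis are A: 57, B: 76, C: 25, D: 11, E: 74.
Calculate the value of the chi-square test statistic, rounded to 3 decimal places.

6.281

χ² = (51−57)²/57 + (74−76)²/76 + (26−25)²/25 + (5−11)²/11 + (87−74)²/74
   = 0.6316 + 0.0526 + 0.0400 + 3.2727 + 2.2838
Sum = 6.281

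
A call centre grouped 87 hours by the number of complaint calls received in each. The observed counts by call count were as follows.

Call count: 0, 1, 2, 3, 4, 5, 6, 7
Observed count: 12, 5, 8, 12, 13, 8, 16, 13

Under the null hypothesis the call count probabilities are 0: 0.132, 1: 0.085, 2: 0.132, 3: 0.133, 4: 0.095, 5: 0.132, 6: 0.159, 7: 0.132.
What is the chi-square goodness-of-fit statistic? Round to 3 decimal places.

Expected counts E_i = n·p_i: 87×0.132 = 11.484, 87×0.085 = 7.395, 87×0.132 = 11.484, 87×0.133 = 11.571, 87×0.095 = 8.265, 87×0.132 = 11.484, 87×0.159 = 13.833, 87×0.132 = 11.484.
χ² = (12−11.484)²/11.484 + (5−7.395)²/7.395 + (8−11.484)²/11.484 + (12−11.571)²/11.571 + (13−8.265)²/8.265 + (8−11.484)²/11.484 + (16−13.833)²/13.833 + (13−11.484)²/11.484
   = 0.0232 + 0.7757 + 1.0570 + 0.0159 + 2.7127 + 1.0570 + 0.3395 + 0.2001
Sum = 6.181

6.181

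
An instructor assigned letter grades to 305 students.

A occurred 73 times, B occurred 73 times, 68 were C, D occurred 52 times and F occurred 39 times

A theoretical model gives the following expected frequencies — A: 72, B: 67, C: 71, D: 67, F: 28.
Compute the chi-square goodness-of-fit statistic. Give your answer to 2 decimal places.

A: (73 − 72)²/72 = 1/72 = 0.014
B: (73 − 67)²/67 = 36/67 = 0.537
C: (68 − 71)²/71 = 9/71 = 0.127
D: (52 − 67)²/67 = 225/67 = 3.358
F: (39 − 28)²/28 = 121/28 = 4.321
Sum = 8.36

8.36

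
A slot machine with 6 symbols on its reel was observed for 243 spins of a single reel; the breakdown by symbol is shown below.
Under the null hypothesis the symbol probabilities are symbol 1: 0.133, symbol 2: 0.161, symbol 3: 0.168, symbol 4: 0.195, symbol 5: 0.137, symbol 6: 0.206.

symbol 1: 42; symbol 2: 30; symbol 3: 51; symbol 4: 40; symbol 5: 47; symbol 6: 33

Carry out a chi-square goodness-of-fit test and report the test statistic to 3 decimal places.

20.173

Expected counts E_i = n·p_i: 243×0.133 = 32.319, 243×0.161 = 39.123, 243×0.168 = 40.824, 243×0.195 = 47.385, 243×0.137 = 33.291, 243×0.206 = 50.058.
symbol 1: (42 − 32.319)²/32.319 = 93.721761/32.319 = 2.8999
symbol 2: (30 − 39.123)²/39.123 = 83.229129/39.123 = 2.1274
symbol 3: (51 − 40.824)²/40.824 = 103.550976/40.824 = 2.5365
symbol 4: (40 − 47.385)²/47.385 = 54.538225/47.385 = 1.1510
symbol 5: (47 − 33.291)²/33.291 = 187.936681/33.291 = 5.6453
symbol 6: (33 − 50.058)²/50.058 = 290.975364/50.058 = 5.8128
Sum = 20.173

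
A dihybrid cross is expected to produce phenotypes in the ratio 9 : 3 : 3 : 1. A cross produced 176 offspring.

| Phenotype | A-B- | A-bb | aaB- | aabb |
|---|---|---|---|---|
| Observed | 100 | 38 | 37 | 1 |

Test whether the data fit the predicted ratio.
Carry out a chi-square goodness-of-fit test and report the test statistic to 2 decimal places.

Ratio total = 16. Expected counts: 176×9/16 = 99, 176×3/16 = 33, 176×3/16 = 33, 176×1/16 = 11.
χ² = (100−99)²/99 + (38−33)²/33 + (37−33)²/33 + (1−11)²/11
   = 0.010 + 0.758 + 0.485 + 9.091
Sum = 10.34

10.34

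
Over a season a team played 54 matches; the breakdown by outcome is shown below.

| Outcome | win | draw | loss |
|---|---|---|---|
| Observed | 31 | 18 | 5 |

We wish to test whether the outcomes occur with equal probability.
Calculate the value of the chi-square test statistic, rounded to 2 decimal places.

Under H₀ each category has probability 1/3, so each expected count is 54/3 = 18.
cat         O        E   (O−E)²/E
win        31       18      9.389
draw       18       18      0.000
loss        5       18      9.389
Sum = 18.78

18.78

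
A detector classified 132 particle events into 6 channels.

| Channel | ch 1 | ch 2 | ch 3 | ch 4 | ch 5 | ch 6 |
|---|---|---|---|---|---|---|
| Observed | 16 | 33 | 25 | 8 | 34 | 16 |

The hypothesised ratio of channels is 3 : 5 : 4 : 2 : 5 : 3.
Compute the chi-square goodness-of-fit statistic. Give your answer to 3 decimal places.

2.653

Ratio total = 22. Expected counts: 132×3/22 = 18, 132×5/22 = 30, 132×4/22 = 24, 132×2/22 = 12, 132×5/22 = 30, 132×3/22 = 18.
ch 1: (16 − 18)²/18 = 4/18 = 0.2222
ch 2: (33 − 30)²/30 = 9/30 = 0.3000
ch 3: (25 − 24)²/24 = 1/24 = 0.0417
ch 4: (8 − 12)²/12 = 16/12 = 1.3333
ch 5: (34 − 30)²/30 = 16/30 = 0.5333
ch 6: (16 − 18)²/18 = 4/18 = 0.2222
Sum = 2.653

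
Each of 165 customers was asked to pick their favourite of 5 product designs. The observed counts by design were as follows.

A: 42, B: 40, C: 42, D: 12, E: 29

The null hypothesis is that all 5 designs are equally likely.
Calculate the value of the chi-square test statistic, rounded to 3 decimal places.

Expected count for each of the 5 categories: 165/5 = 33.
χ² = (42−33)²/33 + (40−33)²/33 + (42−33)²/33 + (12−33)²/33 + (29−33)²/33
   = 2.4545 + 1.4848 + 2.4545 + 13.3636 + 0.4848
Sum = 20.242

20.242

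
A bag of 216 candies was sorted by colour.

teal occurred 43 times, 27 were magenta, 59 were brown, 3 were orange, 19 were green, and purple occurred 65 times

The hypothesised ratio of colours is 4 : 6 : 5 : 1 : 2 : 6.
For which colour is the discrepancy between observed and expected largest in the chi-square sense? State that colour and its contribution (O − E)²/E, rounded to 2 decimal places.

Ratio total = 24. Expected counts: 216×4/24 = 36, 216×6/24 = 54, 216×5/24 = 45, 216×1/24 = 9, 216×2/24 = 18, 216×6/24 = 54.
χ² = (43−36)²/36 + (27−54)²/54 + (59−45)²/45 + (3−9)²/9 + (19−18)²/18 + (65−54)²/54
   = 1.361 + 13.500 + 4.356 + 4.000 + 0.056 + 2.241
The largest term is for magenta: 13.50.

magenta, 13.50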